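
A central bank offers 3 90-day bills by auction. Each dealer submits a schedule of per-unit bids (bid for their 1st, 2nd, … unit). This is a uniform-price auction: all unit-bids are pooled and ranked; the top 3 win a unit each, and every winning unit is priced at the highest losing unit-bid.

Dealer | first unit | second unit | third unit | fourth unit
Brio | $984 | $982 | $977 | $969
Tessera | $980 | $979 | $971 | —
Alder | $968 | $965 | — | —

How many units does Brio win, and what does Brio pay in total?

Pooled unit-bids ranked (top 3): 984 (Brio-1), 982 (Brio-2), 980 (Tessera-1)
Highest rejected unit-bid = $979.
Brio wins 2 unit(s) at $979 each.

Brio: 2 units, pays $1,958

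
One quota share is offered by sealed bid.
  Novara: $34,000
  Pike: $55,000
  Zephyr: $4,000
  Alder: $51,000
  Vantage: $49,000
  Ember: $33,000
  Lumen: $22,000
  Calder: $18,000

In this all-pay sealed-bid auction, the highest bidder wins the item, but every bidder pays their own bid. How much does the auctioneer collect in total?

Total revenue: $266,000

Bids ranked: 55,000 (Pike) > 51,000 (Alder) > 49,000 (Vantage) > 34,000 (Novara) > 33,000 (Ember) > 22,000 (Lumen) > …
Pike wins with the top bid; all bids are sunk regardless.
Every bidder forfeits their bid regardless of winning.
Revenue = 34,000 + 55,000 + 4,000 + 51,000 + 49,000 + 33,000 + 22,000 + 18,000 = $266,000.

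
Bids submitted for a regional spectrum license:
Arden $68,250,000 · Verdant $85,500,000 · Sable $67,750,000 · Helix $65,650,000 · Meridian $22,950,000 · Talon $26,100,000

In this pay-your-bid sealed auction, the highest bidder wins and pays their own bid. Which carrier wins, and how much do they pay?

Verdant pays $85,500,000

Bids in order: 85,500,000 (Verdant) > 68,250,000 (Arden) > 67,750,000 (Sable) > 65,650,000 (Helix) > 26,100,000 (Talon) > 22,950,000 (Meridian)
Verdant is highest → pays own bid, $85,500,000.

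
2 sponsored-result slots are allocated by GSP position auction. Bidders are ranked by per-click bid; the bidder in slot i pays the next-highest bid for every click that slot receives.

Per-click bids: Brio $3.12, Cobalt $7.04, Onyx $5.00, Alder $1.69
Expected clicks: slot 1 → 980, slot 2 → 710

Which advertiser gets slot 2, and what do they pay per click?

Onyx; $3.12 per click

Per-click bids in order: $7.04 (Cobalt) > $5.00 (Onyx) > $3.12 (Brio) > …
Slot 2 goes to the second-ranked bidder, Onyx, who pays the next bid down: $3.12/click.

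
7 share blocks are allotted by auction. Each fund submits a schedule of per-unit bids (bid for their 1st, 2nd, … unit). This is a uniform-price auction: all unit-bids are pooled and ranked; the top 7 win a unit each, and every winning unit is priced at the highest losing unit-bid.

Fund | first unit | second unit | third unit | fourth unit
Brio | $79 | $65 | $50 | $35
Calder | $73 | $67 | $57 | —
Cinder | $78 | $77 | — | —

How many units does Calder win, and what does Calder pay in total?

Merging the schedules and taking the best 7: 79 (Brio-1), 78 (Cinder-1), 77 (Cinder-2), 73 (Calder-1), 67 (Calder-2), 65 (Brio-2), 57 (Calder-3)
The (k+1)-th unit-bid is $50.
Calder wins 3 unit(s) at $50 each.

Calder: 3 units, pays $150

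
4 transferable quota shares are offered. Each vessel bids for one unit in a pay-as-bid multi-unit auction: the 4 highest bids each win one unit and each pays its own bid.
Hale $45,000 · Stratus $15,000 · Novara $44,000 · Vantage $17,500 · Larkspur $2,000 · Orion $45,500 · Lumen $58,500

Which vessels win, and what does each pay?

Lumen $58,500, Orion $45,500, Hale $45,000, Novara $44,000

Sorting: 58,500 (Lumen), 45,500 (Orion), 45,000 (Hale), 44,000 (Novara), 17,500 (Vantage), 15,000 (Stratus), …
The 4 highest are Lumen, Orion, Hale, Novara.
Each winner pays its own bid: Lumen $58,500, Orion $45,500, Hale $45,000, Novara $44,000.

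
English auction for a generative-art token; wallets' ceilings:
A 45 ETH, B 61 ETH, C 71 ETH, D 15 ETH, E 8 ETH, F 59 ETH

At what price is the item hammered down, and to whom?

C wins at 61 ETH

Limits ranked: 71 (C) > 61 (B) > 59 (F) > 45 (A) > 15 (D) > 8 (E)
B is the last rival to drop out, at 61 ETH; C remains and wins at that price.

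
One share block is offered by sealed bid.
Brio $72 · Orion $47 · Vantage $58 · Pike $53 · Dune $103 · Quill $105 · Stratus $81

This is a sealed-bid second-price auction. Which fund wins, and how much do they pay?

Quill pays $103

Sorting bids: 105 (Quill) > 103 (Dune) > 81 (Stratus) > 72 (Brio) > 58 (Vantage) > 53 (Pike) > …
Quill wins with the highest bid; price is set by the runner-up at $103.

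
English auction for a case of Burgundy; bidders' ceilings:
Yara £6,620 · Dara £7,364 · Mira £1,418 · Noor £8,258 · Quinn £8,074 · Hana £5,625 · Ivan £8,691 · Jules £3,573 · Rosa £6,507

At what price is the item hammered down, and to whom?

Sorting limits: 8,691 (Ivan) > 8,258 (Noor) > 8,074 (Quinn) > 7,364 (Dara) > 6,620 (Yara) > 6,507 (Rosa) > …
Noor is the last rival to drop out, at £8,258; Ivan remains and wins at that price.

Ivan wins at £8,258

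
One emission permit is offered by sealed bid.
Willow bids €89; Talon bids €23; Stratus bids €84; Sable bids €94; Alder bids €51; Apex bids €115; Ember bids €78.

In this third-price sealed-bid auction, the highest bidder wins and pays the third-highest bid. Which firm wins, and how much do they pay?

Apex pays €89

Rule: the highest bidder wins and pays the third-highest bid.
Bids in order: 115 (Apex) > 94 (Sable) > 89 (Willow) > 84 (Stratus) > 78 (Ember) > 51 (Alder) > …
Apex is highest; pays the third-highest bid, €89.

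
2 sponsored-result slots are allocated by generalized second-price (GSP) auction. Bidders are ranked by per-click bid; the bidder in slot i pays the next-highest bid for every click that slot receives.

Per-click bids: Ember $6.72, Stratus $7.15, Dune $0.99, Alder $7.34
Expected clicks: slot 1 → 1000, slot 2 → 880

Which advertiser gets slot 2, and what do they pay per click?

Ranked by bid: $7.34 (Alder) > $7.15 (Stratus) > $6.72 (Ember) > …
Slot 2 goes to the second-ranked bidder, Stratus, who pays the next bid down: $6.72/click.

Stratus; $6.72 per click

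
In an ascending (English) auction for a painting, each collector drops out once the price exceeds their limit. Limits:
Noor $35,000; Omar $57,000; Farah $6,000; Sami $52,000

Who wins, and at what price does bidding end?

Ascending (English) auction: the price rises until one bidder remains; the winner pays the price at which the last rival dropped out.
Sorting limits: 57,000 (Omar) > 52,000 (Sami) > 35,000 (Noor) > 6,000 (Farah)
Bidding ends when Sami exits at $52,000; Omar takes it.

Omar wins at $52,000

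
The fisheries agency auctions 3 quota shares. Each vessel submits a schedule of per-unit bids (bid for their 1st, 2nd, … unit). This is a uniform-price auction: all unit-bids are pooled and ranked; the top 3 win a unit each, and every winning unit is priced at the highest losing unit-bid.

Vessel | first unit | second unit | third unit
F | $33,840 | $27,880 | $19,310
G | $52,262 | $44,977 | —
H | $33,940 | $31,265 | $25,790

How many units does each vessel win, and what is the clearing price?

Merging the schedules and taking the best 3: 52,262 (G-1), 44,977 (G-2), 33,940 (H-1)
The (k+1)-th unit-bid is $33,840.
Allocation: G 2, H 1.

G 2, H 1; clearing price $33,840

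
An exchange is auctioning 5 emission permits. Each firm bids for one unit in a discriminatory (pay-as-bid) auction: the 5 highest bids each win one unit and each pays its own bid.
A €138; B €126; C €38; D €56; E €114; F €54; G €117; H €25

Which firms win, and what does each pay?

A €138, B €126, G €117, E €114, D €56

Bids ranked high→low: 138 (A), 126 (B), 117 (G), 114 (E), 56 (D), 54 (F), 38 (C), …
The 5 highest are A, B, G, E, D.
Each winner pays its own bid: A €138, B €126, G €117, E €114, D €56.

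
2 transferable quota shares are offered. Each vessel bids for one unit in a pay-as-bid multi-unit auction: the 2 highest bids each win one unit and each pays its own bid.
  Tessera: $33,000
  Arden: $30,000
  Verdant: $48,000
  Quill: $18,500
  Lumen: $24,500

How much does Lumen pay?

Sorting: 48,000 (Verdant), 33,000 (Tessera), 30,000 (Arden), 24,500 (Lumen), …
The 2 highest are Verdant, Tessera.
Lumen does not win → $0.

Lumen pays $0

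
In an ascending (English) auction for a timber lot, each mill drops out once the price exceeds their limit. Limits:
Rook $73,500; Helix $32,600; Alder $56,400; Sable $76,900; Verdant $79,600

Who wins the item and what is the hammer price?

Verdant wins at $76,900

Sorting limits: 79,600 (Verdant) > 76,900 (Sable) > 73,500 (Rook) > 56,400 (Alder) > 32,600 (Helix)
Bidding ends when Sable exits at $76,900; Verdant takes it.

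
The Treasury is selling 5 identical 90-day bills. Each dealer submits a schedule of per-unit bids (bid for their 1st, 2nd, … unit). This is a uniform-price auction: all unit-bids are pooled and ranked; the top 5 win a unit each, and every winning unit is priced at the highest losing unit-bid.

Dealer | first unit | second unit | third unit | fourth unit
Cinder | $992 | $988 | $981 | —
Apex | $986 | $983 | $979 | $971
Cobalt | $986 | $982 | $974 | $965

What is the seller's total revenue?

Total revenue: $4,910

Pooled unit-bids ranked (top 5): 992 (Cinder-1), 988 (Cinder-2), 986 (Apex-1), 986 (Cobalt-1), 983 (Apex-2)
First bid not allocated: $982.
Allocation: Apex 2, Cinder 2, Cobalt 1. Every unit priced at $982.
Revenue = 5 × 982 = $4,910.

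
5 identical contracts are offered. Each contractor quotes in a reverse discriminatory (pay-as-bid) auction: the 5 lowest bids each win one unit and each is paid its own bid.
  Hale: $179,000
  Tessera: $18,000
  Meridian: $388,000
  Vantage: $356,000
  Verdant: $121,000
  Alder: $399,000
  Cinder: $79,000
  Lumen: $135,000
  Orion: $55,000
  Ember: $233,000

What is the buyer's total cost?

Total cost: $408,000

Bids ranked low→high: 18,000 (Tessera), 55,000 (Orion), 79,000 (Cinder), 121,000 (Verdant), 135,000 (Lumen), 179,000 (Hale), 233,000 (Ember), …
Winners (5 units): Tessera, Orion, Cinder, Verdant, Lumen.
Total cost = 18,000 + 55,000 + 79,000 + 121,000 + 135,000 = $408,000.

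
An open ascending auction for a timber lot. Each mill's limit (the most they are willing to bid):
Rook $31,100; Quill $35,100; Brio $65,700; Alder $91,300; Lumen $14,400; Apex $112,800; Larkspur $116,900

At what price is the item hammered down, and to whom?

Larkspur wins at $112,800

Sorting limits: 116,900 (Larkspur) > 112,800 (Apex) > 91,300 (Alder) > 65,700 (Brio) > 35,100 (Quill) > 31,100 (Rook) > …
Apex is the last rival to drop out, at $112,800; Larkspur remains and wins at that price.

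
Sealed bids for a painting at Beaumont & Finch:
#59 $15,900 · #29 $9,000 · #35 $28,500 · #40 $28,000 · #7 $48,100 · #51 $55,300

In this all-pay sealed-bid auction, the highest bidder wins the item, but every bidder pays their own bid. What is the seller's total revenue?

Total revenue: $184,800

Bids in order: 55,300 (#51) > 48,100 (#7) > 28,500 (#35) > 28,000 (#40) > 15,900 (#59) > 9,000 (#29)
Every bidder forfeits their bid regardless of winning.
Revenue = 15,900 + 9,000 + 28,500 + 28,000 + 48,100 + 55,300 = $184,800.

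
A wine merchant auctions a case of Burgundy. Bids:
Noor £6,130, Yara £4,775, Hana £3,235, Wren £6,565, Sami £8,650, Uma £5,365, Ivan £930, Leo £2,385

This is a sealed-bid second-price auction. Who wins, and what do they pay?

Bids ranked: 8,650 (Sami) > 6,565 (Wren) > 6,130 (Noor) > 5,365 (Uma) > 4,775 (Yara) > 3,235 (Hana) > …
Second-price: Sami pays Wren's bid of £6,565.

Sami pays £6,565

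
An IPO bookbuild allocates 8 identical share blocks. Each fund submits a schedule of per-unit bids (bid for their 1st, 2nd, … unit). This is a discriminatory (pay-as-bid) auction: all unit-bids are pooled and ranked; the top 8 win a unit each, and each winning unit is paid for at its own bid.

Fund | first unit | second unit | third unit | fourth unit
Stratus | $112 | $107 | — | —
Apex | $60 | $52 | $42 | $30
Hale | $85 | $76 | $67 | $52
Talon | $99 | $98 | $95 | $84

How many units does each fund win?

Hale 2, Stratus 2, Talon 4

Merging the schedules and taking the best 8: 112 (Stratus-1), 107 (Stratus-2), 99 (Talon-1), 98 (Talon-2), 95 (Talon-3), 85 (Hale-1), 84 (Talon-4), 76 (Hale-2)
Next rejected bid: $67 (not a price — pay-as-bid).
Allocation: Hale 2, Stratus 2, Talon 4.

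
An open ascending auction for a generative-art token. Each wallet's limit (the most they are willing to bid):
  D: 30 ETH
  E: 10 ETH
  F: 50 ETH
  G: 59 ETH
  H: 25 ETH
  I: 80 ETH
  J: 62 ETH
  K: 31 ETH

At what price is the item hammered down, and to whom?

I wins at 62 ETH

Limits in order: 80 (I) > 62 (J) > 59 (G) > 50 (F) > 31 (K) > 30 (D) > …
Bidding ends when J exits at 62 ETH; I takes it.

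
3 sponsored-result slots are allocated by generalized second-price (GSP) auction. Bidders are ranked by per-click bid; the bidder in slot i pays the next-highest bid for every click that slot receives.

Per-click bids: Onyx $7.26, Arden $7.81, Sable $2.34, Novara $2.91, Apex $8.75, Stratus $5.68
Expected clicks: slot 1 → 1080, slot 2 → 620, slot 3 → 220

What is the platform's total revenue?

Total revenue: $14185.60

Sorting advertisers: $8.75 (Apex) > $7.81 (Arden) > $7.26 (Onyx) > $5.68 (Stratus) > …
Slot 1: Apex pays $7.81 × 1080 = $8434.80
Slot 2: Arden pays $7.26 × 620 = $4501.20
Slot 3: Onyx pays $5.68 × 220 = $1249.60
Total = $14185.60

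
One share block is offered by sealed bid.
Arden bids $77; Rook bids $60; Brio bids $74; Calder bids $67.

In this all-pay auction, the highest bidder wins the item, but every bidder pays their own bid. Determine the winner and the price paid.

Bids in order: 77 (Arden) > 74 (Brio) > 67 (Calder) > 60 (Rook)
Arden is highest and takes the item; every bidder forfeits their bid.

Arden pays $77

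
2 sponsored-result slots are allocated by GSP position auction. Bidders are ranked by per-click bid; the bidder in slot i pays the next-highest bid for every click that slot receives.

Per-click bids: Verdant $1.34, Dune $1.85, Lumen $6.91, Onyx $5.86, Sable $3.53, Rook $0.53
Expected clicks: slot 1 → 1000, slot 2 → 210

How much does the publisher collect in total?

Total revenue: $6601.30

Per-click bids in order: $6.91 (Lumen) > $5.86 (Onyx) > $3.53 (Sable) > …
Slot 1: Lumen pays $5.86 × 1000 = $5860.00
Slot 2: Onyx pays $3.53 × 210 = $741.30
Total = $6601.30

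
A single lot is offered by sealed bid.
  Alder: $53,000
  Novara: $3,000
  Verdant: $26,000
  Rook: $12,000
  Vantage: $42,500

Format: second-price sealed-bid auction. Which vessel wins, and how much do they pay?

Alder pays $42,500

Second-price sealed-bid auction: the highest bidder wins and pays the second-highest bid.
Bids ranked: 53,000 (Alder) > 42,500 (Vantage) > 26,000 (Verdant) > 12,000 (Rook) > 3,000 (Novara)
Alder wins with the highest bid; price is set by the runner-up at $42,500.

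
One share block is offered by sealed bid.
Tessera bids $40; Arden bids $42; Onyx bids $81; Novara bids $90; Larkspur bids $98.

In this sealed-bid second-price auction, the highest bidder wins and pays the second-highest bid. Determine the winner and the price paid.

Larkspur pays $90

Rule: the highest bidder wins and pays the second-highest bid.
Sorting bids: 98 (Larkspur) > 90 (Novara) > 81 (Onyx) > 42 (Arden) > 40 (Tessera)
Larkspur wins with the highest bid; price is set by the runner-up at $90.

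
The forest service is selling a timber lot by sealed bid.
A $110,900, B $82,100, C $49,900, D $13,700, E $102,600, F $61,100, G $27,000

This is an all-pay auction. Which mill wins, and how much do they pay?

All-pay auction: the highest bidder wins the item, but every bidder pays their own bid.
Bids ranked: 110,900 (A) > 102,600 (E) > 82,100 (B) > 61,100 (F) > 49,900 (C) > 27,000 (G) > …
A wins with the top bid; all bids are sunk regardless.

A pays $110,900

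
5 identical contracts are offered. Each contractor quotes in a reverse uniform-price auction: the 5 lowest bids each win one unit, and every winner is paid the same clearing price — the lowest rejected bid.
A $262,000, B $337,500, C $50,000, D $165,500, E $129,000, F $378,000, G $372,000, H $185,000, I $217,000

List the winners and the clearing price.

Bids ranked low→high: 50,000 (C), 129,000 (E), 165,500 (D), 185,000 (H), 217,000 (I), 262,000 (A), 337,500 (B), …
Winners (5 units): C, E, D, H, I.
First losing bid is A's $262,000, which sets the uniform price.

C, E, D, H, I; each is paid $262,000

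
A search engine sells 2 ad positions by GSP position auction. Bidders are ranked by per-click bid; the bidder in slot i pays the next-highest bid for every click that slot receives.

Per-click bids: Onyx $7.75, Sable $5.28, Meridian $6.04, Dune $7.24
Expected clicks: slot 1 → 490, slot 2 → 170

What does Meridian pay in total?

Meridian pays $0.00

Ranked by bid: $7.75 (Onyx) > $7.24 (Dune) > $6.04 (Meridian) > …
Meridian ranks below slot 2 → no slot, pays nothing.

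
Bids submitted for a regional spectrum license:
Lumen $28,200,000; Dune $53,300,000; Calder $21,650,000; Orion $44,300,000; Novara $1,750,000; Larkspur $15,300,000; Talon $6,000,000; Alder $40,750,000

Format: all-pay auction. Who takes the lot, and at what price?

Dune pays $53,300,000

Bids in order: 53,300,000 (Dune) > 44,300,000 (Orion) > 40,750,000 (Alder) > 28,200,000 (Lumen) > 21,650,000 (Calder) > 15,300,000 (Larkspur) > …
Dune is highest and takes the item; every bidder forfeits their bid.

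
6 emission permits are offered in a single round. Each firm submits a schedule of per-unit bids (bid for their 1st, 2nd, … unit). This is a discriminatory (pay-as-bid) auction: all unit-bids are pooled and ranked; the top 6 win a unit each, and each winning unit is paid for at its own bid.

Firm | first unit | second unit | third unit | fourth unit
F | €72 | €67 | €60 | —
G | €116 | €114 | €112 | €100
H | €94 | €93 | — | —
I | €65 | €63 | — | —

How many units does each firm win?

G 4, H 2

Merging the schedules and taking the best 6: 116 (G-1), 114 (G-2), 112 (G-3), 100 (G-4), 94 (H-1), 93 (H-2)
Next rejected bid: €72 (not a price — pay-as-bid).
Allocation: G 4, H 2.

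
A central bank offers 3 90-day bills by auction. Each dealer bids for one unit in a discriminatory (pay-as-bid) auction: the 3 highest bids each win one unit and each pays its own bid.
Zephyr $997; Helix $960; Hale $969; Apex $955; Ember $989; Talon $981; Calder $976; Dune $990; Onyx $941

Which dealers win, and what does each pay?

Zephyr $997, Dune $990, Ember $989

Ordering the bids: 997 (Zephyr), 990 (Dune), 989 (Ember), 981 (Talon), 976 (Calder), …
Winners (3 units): Zephyr, Dune, Ember.
Each winner pays its own bid: Zephyr $997, Dune $990, Ember $989.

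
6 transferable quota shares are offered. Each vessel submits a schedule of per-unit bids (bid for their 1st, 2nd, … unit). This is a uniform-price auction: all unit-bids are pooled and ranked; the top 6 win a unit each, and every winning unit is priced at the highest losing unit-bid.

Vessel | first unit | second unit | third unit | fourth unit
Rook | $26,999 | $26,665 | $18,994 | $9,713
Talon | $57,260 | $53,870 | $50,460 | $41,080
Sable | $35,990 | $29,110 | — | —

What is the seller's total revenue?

Total revenue: $161,994

All unit-bids, highest first — top 6: 57,260 (Talon-1), 53,870 (Talon-2), 50,460 (Talon-3), 41,080 (Talon-4), 35,990 (Sable-1), 29,110 (Sable-2)
First bid not allocated: $26,999.
Allocation: Sable 2, Talon 4. Every unit priced at $26,999.
Revenue = 6 × 26,999 = $161,994.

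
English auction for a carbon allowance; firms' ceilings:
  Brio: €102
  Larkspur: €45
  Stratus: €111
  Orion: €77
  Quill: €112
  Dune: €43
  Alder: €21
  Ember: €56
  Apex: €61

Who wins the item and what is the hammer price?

Quill wins at €111

Sorting limits: 112 (Quill) > 111 (Stratus) > 102 (Brio) > 77 (Orion) > 61 (Apex) > 56 (Ember) > …
Bidding ends when Stratus exits at €111; Quill takes it.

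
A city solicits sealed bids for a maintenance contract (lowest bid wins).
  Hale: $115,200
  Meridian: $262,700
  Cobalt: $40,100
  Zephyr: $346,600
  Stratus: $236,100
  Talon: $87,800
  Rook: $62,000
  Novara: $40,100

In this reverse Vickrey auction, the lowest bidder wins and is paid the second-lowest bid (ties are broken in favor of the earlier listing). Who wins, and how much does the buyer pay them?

Bids in order: 40,100 (Cobalt) < 40,100 (Novara) < 62,000 (Rook) < 87,800 (Talon) < 115,200 (Hale) < 236,100 (Stratus) < …
Cobalt and Novara tie at $40,100; tie-break gives it to Cobalt.
Cobalt wins with the lowest bid; price is set by the runner-up at $40,100.

Cobalt is paid $40,100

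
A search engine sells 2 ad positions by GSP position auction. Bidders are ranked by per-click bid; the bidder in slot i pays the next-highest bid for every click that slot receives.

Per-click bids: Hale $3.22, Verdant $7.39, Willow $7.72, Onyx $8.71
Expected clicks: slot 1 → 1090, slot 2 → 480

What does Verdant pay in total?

Verdant pays $0.00

Sorting advertisers: $8.71 (Onyx) > $7.72 (Willow) > $7.39 (Verdant) > …
Verdant ranks below slot 2 → no slot, pays nothing.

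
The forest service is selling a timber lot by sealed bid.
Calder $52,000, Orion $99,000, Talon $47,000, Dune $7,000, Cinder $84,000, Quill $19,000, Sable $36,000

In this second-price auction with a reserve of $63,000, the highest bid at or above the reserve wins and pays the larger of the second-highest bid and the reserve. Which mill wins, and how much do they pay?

Orion pays $84,000

Bids ranked: 99,000 (Orion) > 84,000 (Cinder) > 52,000 (Calder) > 47,000 (Talon) > 36,000 (Sable) > 19,000 (Quill) > …
Orion has the top bid at or above the reserve ($99,000).
max(second-highest $84,000, reserve $63,000) = $84,000; the reserve does not bind.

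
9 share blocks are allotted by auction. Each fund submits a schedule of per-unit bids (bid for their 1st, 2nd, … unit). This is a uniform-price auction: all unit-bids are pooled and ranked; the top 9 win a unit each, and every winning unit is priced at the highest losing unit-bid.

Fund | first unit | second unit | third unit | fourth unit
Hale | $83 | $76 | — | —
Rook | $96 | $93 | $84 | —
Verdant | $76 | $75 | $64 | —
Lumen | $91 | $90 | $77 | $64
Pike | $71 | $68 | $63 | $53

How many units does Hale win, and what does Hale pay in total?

All unit-bids, highest first — top 9: 96 (Rook-1), 93 (Rook-2), 91 (Lumen-1), 90 (Lumen-2), 84 (Rook-3), 83 (Hale-1), 77 (Lumen-3), 76 (Hale-2), 76 (Verdant-1)
The (k+1)-th unit-bid is $75.
Hale wins 2 unit(s) at $75 each.

Hale: 2 units, pays $150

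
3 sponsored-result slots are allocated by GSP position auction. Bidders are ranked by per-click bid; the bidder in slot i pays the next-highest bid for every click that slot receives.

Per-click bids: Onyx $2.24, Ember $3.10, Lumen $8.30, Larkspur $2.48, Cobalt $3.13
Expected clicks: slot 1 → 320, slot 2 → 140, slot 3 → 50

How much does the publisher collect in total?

Total revenue: $1559.60

Ranked by bid: $8.30 (Lumen) > $3.13 (Cobalt) > $3.10 (Ember) > $2.48 (Larkspur) > …
Slot 1: Lumen pays $3.13 × 320 = $1001.60
Slot 2: Cobalt pays $3.10 × 140 = $434.00
Slot 3: Ember pays $2.48 × 50 = $124.00
Total = $1559.60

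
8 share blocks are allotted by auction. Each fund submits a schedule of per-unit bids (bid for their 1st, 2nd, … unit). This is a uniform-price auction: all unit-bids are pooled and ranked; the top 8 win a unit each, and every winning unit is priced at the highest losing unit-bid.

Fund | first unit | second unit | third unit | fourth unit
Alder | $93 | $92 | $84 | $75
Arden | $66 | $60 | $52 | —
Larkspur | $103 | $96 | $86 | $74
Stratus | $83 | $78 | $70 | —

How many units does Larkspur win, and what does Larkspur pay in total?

Larkspur: 3 units, pays $225

Pooled unit-bids ranked (top 8): 103 (Larkspur-1), 96 (Larkspur-2), 93 (Alder-1), 92 (Alder-2), 86 (Larkspur-3), 84 (Alder-3), 83 (Stratus-1), 78 (Stratus-2)
Highest rejected unit-bid = $75.
Larkspur wins 3 unit(s) at $75 each.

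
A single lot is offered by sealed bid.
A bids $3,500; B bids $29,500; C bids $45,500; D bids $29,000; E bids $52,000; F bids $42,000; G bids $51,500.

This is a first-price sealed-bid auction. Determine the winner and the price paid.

Bids in order: 52,000 (E) > 51,500 (G) > 45,500 (C) > 42,000 (F) > 29,500 (B) > 29,000 (D) > …
First-price: E pays what they bid, $52,000.

E pays $52,000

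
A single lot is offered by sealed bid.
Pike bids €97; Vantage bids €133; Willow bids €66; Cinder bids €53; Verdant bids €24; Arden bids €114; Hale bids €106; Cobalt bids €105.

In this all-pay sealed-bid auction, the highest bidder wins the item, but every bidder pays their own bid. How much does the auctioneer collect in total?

Total revenue: €698

Bids in order: 133 (Vantage) > 114 (Arden) > 106 (Hale) > 105 (Cobalt) > 97 (Pike) > 66 (Willow) > …
Vantage wins with the top bid; all bids are sunk regardless.
Every bidder forfeits their bid regardless of winning.
Revenue = 97 + 133 + 66 + 53 + 24 + 114 + 106 + 105 = €698.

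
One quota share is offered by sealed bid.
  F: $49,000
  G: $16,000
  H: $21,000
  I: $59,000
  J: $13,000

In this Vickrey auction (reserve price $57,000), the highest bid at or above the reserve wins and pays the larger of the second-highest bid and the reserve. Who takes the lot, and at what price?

Vickrey auction (reserve price $57,000): the highest bid at or above the reserve wins and pays the larger of the second-highest bid and the reserve.
Bids in order: 59,000 (I) > 49,000 (F) > 21,000 (H) > 16,000 (G) > 13,000 (J)
Highest eligible bid: I at $59,000.
max(second-highest $49,000, reserve $57,000) = $57,000.

I pays $57,000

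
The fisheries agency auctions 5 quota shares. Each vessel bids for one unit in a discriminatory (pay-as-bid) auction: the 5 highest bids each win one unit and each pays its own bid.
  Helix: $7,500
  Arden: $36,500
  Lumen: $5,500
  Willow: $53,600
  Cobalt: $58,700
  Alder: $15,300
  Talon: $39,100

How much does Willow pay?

Willow pays $53,600

Sorting: 58,700 (Cobalt), 53,600 (Willow), 39,100 (Talon), 36,500 (Arden), 15,300 (Alder), 7,500 (Helix), 5,500 (Lumen)
Winners (5 units): Cobalt, Willow, Talon, Arden, Alder.
Willow wins → own bid $53,600.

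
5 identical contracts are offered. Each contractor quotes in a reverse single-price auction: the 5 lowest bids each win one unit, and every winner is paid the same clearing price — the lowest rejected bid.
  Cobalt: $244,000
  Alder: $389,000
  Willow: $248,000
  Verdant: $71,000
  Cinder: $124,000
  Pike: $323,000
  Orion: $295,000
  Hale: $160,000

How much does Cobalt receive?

Bids ranked low→high: 71,000 (Verdant), 124,000 (Cinder), 160,000 (Hale), 244,000 (Cobalt), 248,000 (Willow), 295,000 (Orion), 323,000 (Pike), …
Lowest 5: Verdant, Cinder, Hale, Cobalt, Willow.
First losing bid is Orion's $295,000, which sets the uniform price.
Cobalt wins → is paid $295,000.

Cobalt is paid $295,000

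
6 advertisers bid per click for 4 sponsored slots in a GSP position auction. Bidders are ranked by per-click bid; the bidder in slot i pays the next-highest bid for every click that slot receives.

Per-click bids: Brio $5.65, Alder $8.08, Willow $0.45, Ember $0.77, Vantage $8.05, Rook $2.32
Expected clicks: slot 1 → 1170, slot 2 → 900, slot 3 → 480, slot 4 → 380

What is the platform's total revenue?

Total revenue: $15909.70

Sorting advertisers: $8.08 (Alder) > $8.05 (Vantage) > $5.65 (Brio) > $2.32 (Rook) > $0.77 (Ember) > …
Slot 1: Alder pays $8.05 × 1170 = $9418.50
Slot 2: Vantage pays $5.65 × 900 = $5085.00
Slot 3: Brio pays $2.32 × 480 = $1113.60
Slot 4: Rook pays $0.77 × 380 = $292.60
Total = $15909.70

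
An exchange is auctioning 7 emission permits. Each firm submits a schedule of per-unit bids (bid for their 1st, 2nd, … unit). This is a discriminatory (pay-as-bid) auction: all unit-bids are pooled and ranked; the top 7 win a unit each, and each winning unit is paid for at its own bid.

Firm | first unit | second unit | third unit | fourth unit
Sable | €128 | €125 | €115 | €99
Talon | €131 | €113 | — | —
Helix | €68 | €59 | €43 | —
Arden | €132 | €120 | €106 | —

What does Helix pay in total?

Pooled unit-bids ranked (top 7): 132 (Arden-1), 131 (Talon-1), 128 (Sable-1), 125 (Sable-2), 120 (Arden-2), 115 (Sable-3), 113 (Talon-2)
Next rejected bid: €106 (not a price — pay-as-bid).
Helix wins no units.

Helix pays €0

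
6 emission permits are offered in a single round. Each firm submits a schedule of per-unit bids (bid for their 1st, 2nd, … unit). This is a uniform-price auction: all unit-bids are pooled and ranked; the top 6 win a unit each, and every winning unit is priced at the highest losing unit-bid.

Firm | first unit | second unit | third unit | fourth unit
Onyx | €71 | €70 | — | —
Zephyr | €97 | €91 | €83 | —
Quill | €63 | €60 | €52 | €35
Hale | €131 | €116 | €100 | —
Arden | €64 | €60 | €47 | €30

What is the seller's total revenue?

Total revenue: €426

All unit-bids, highest first — top 6: 131 (Hale-1), 116 (Hale-2), 100 (Hale-3), 97 (Zephyr-1), 91 (Zephyr-2), 83 (Zephyr-3)
The (k+1)-th unit-bid is €71.
Allocation: Hale 3, Zephyr 3. Every unit priced at €71.
Revenue = 6 × 71 = €426.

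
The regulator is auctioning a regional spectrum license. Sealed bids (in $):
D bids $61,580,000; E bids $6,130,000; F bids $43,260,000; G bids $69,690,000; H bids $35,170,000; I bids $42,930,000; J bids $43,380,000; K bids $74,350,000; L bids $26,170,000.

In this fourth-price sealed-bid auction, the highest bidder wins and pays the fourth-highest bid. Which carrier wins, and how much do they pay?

Rule: the highest bidder wins and pays the fourth-highest bid.
Bids in order: 74,350,000 (K) > 69,690,000 (G) > 61,580,000 (D) > 43,380,000 (J) > 43,260,000 (F) > 42,930,000 (I) > …
K is highest; pays the fourth-highest bid, $43,380,000.

K pays $43,380,000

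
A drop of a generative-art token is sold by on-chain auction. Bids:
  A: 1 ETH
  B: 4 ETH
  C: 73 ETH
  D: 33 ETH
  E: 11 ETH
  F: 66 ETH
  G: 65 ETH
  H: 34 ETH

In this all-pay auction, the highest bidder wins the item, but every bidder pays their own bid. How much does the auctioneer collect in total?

All-pay auction: the highest bidder wins the item, but every bidder pays their own bid.
Sorting bids: 73 (C) > 66 (F) > 65 (G) > 34 (H) > 33 (D) > 11 (E) > …
C wins with the top bid; all bids are sunk regardless.
Every bidder forfeits their bid regardless of winning.
Revenue = 1 + 4 + 73 + 33 + 11 + 66 + 65 + 34 = 287 ETH.

Total revenue: 287 ETH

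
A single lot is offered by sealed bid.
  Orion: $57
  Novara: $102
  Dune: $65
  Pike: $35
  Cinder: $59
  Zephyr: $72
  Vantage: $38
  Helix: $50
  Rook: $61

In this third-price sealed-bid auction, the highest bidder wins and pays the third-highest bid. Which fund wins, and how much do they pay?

Novara pays $65

Bids in order: 102 (Novara) > 72 (Zephyr) > 65 (Dune) > 61 (Rook) > 59 (Cinder) > 57 (Orion) > …
Novara wins; payment is bid #3 in the ranking = $65.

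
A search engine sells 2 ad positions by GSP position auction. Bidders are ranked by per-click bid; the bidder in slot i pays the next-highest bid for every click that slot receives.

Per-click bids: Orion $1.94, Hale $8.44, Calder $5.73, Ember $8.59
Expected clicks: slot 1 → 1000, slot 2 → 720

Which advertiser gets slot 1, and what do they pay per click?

Ember; $8.44 per click

Per-click bids in order: $8.59 (Ember) > $8.44 (Hale) > $5.73 (Calder) > …
Slot 1 goes to the first-ranked bidder, Ember, who pays the next bid down: $8.44/click.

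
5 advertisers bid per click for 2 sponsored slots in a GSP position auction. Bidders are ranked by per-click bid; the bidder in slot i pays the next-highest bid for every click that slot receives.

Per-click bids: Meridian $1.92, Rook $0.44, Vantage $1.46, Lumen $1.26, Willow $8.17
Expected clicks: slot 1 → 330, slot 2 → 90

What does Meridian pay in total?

Meridian pays $131.40

Per-click bids in order: $8.17 (Willow) > $1.92 (Meridian) > $1.46 (Vantage) > …
Meridian holds slot 2 → pays next bid $1.46 × 90 clicks = $131.40.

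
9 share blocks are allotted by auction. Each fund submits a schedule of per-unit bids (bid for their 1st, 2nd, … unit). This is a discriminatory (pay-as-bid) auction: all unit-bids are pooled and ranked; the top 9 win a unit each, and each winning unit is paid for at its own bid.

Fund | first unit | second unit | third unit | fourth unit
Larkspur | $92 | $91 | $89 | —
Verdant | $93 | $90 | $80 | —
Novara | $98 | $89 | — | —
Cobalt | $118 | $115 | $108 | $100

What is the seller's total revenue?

Total revenue: $905

All unit-bids, highest first — top 9: 118 (Cobalt-1), 115 (Cobalt-2), 108 (Cobalt-3), 100 (Cobalt-4), 98 (Novara-1), 93 (Verdant-1), 92 (Larkspur-1), 91 (Larkspur-2), 90 (Verdant-2)
Next rejected bid: $89 (not a price — pay-as-bid).
Each winning unit pays its own bid.
Revenue = 118 + 115 + 108 + 100 + 98 + 93 + 92 + 91 + 90 = $905.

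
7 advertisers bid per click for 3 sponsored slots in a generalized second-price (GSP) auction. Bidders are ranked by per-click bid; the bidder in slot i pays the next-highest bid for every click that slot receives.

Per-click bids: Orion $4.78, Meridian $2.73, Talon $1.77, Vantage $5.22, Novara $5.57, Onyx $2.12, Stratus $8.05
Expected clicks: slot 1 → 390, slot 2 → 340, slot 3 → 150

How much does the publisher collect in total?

Per-click bids in order: $8.05 (Stratus) > $5.57 (Novara) > $5.22 (Vantage) > $4.78 (Orion) > …
Slot 1: Stratus pays $5.57 × 390 = $2172.30
Slot 2: Novara pays $5.22 × 340 = $1774.80
Slot 3: Vantage pays $4.78 × 150 = $717.00
Total = $4664.10

Total revenue: $4664.10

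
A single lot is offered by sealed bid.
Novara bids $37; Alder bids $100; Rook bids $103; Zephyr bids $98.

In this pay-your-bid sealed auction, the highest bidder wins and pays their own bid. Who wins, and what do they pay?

Rook pays $103

Rule: the highest bidder wins and pays their own bid.
Sorting bids: 103 (Rook) > 100 (Alder) > 98 (Zephyr) > 37 (Novara)
Rook has the highest bid and pays exactly that: $103.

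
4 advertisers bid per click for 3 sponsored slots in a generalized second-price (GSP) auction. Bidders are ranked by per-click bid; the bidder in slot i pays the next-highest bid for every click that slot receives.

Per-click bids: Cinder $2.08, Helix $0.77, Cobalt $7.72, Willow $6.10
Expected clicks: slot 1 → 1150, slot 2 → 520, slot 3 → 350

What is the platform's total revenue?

Total revenue: $8366.10

Sorting advertisers: $7.72 (Cobalt) > $6.10 (Willow) > $2.08 (Cinder) > $0.77 (Helix)
Slot 1: Cobalt pays $6.10 × 1150 = $7015.00
Slot 2: Willow pays $2.08 × 520 = $1081.60
Slot 3: Cinder pays $0.77 × 350 = $269.50
Total = $8366.10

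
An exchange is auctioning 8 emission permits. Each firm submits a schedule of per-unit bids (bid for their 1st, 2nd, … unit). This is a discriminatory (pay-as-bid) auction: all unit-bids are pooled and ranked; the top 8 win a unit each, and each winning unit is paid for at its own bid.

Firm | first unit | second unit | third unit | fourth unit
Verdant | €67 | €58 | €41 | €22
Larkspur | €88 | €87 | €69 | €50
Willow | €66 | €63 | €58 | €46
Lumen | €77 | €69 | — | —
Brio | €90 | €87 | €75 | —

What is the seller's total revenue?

Total revenue: €642

Pooled unit-bids ranked (top 8): 90 (Brio-1), 88 (Larkspur-1), 87 (Larkspur-2), 87 (Brio-2), 77 (Lumen-1), 75 (Brio-3), 69 (Larkspur-3), 69 (Lumen-2)
Next rejected bid: €67 (not a price — pay-as-bid).
Each winning unit pays its own bid.
Revenue = 90 + 88 + 87 + 87 + 77 + 75 + 69 + 69 = €642.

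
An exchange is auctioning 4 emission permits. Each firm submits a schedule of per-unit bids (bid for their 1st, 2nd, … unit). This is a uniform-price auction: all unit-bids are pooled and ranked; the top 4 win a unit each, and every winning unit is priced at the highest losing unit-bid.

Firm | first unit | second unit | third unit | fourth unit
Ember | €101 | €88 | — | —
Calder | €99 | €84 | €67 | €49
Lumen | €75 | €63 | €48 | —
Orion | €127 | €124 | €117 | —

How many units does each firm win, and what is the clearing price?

Ember 1, Orion 3; clearing price €99

Pooled unit-bids ranked (top 4): 127 (Orion-1), 124 (Orion-2), 117 (Orion-3), 101 (Ember-1)
First bid not allocated: €99.
Allocation: Ember 1, Orion 3.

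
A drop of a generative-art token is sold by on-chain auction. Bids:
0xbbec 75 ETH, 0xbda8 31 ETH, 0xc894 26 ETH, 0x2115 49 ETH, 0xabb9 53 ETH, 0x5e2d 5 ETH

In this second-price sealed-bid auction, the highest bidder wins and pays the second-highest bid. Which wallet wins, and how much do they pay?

Bids in order: 75 (0xbbec) > 53 (0xabb9) > 49 (0x2115) > 31 (0xbda8) > 26 (0xc894) > 5 (0x5e2d)
0xbbec wins with the highest bid; price is set by the runner-up at 53 ETH.

0xbbec pays 53 ETH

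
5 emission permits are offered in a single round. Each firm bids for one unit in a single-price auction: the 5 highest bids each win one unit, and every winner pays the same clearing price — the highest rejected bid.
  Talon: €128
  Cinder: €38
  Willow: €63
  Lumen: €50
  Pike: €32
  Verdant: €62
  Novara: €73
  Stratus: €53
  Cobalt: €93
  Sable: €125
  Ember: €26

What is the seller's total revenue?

Total revenue: €310

Ordering the bids: 128 (Talon), 125 (Sable), 93 (Cobalt), 73 (Novara), 63 (Willow), 62 (Verdant), 53 (Stratus), …
Winners (5 units): Talon, Sable, Cobalt, Novara, Willow.
Clearing price = highest rejected bid = €62.
Total revenue = 5 × €62 = €310.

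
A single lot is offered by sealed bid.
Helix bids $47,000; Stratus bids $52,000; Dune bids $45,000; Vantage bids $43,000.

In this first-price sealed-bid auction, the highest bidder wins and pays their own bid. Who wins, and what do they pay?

Bids in order: 52,000 (Stratus) > 47,000 (Helix) > 45,000 (Dune) > 43,000 (Vantage)
First-price: Stratus pays what they bid, $52,000.

Stratus pays $52,000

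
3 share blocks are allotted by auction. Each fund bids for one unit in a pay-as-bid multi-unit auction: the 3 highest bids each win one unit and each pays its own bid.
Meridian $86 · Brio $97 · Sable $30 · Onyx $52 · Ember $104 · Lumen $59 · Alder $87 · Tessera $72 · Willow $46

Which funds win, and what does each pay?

Ordering the bids: 104 (Ember), 97 (Brio), 87 (Alder), 86 (Meridian), 72 (Tessera), …
The 3 highest are Ember, Brio, Alder.
Each winner pays its own bid: Ember $104, Brio $97, Alder $87.

Ember $104, Brio $97, Alder $87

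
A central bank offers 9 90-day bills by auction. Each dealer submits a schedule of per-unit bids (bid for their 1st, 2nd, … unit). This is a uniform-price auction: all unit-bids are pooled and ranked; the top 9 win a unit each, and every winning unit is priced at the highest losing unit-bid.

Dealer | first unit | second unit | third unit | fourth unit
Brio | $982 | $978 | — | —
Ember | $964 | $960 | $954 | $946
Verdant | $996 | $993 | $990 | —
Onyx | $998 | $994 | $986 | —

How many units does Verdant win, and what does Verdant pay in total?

Verdant: 3 units, pays $2,880

Merging the schedules and taking the best 9: 998 (Onyx-1), 996 (Verdant-1), 994 (Onyx-2), 993 (Verdant-2), 990 (Verdant-3), 986 (Onyx-3), 982 (Brio-1), 978 (Brio-2), 964 (Ember-1)
The (k+1)-th unit-bid is $960.
Verdant wins 3 unit(s) at $960 each.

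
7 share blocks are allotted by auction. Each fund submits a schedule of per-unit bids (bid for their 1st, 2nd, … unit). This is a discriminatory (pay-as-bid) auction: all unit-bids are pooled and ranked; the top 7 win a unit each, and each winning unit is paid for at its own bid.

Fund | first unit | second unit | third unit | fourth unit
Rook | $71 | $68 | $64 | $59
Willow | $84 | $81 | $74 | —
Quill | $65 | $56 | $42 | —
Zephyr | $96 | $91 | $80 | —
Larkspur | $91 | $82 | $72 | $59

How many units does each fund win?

Pooled unit-bids ranked (top 7): 96 (Zephyr-1), 91 (Zephyr-2), 91 (Larkspur-1), 84 (Willow-1), 82 (Larkspur-2), 81 (Willow-2), 80 (Zephyr-3)
Next rejected bid: $74 (not a price — pay-as-bid).
Allocation: Larkspur 2, Willow 2, Zephyr 3.

Larkspur 2, Willow 2, Zephyr 3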